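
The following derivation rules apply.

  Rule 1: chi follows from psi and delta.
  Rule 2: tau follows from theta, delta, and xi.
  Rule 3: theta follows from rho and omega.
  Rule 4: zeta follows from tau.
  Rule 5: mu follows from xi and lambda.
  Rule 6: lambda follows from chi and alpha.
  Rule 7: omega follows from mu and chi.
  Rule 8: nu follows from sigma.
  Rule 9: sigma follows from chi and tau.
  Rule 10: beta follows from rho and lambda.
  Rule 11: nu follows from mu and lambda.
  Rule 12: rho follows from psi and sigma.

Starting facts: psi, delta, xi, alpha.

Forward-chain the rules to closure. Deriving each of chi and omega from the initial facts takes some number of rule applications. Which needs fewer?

chi: From psi and delta, Rule 1 gives chi. [1 rule application]
omega: psi and delta hold, so chi follows (Rule 1). From chi and alpha, Rule 6 gives lambda. xi and lambda hold, so mu follows (Rule 5). From mu and chi, Rule 7 gives omega. [4 rule applications]
chi needs fewer.

chi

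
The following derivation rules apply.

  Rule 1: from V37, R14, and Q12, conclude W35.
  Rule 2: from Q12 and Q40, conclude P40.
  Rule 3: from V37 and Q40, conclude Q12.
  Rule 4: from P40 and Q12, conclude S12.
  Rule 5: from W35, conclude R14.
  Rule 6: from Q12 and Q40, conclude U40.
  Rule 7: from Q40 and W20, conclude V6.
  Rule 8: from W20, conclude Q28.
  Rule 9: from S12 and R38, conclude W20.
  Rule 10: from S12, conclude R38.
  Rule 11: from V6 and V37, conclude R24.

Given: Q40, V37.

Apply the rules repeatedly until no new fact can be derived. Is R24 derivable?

V37 and Q40 hold, so Q12 follows (Rule 3).
From Q12 and Q40, Rule 2 gives P40.
P40 and Q12 hold, so S12 follows (Rule 4).
S12 holds, so R38 follows (Rule 10).
From S12 and R38, Rule 9 gives W20.
From Q40 and W20, Rule 7 gives V6.
V6 and V37 hold, so R24 follows (Rule 11).

Yes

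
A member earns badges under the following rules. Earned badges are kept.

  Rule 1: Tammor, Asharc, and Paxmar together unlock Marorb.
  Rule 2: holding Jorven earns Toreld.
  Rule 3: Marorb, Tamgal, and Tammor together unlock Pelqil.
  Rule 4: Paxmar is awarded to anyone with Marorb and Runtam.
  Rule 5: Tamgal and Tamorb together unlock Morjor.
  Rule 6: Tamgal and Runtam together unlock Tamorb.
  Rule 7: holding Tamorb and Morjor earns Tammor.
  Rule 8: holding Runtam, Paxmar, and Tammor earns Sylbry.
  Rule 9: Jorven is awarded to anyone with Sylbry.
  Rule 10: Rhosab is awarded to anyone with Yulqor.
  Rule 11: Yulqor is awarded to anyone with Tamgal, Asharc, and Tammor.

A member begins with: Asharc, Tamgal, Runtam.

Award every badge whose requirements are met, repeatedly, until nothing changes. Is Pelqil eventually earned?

Pelqil would need Marorb, Tamgal, and Tammor (Rule 3), but Marorb is never earned.

No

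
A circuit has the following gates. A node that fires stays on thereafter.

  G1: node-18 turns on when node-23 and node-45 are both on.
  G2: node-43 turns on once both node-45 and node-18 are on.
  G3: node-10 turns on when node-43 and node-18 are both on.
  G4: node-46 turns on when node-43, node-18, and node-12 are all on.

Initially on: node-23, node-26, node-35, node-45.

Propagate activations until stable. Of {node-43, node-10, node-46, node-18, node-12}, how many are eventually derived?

node-23 and node-45 are on, so node-18 turns on (G1).
node-45 and node-18 are on, so node-43 turns on (G2).
node-43 and node-18 are on, so node-10 turns on (G3).
node-43: reached.
node-10: reached.
node-46 would need node-43, node-18, and node-12 (G4), but node-12 never turns on.
node-18: reached.
No rule produces node-12, and it is not given.
Reached: node-43, node-10, and node-18 — 3 of the 5.

3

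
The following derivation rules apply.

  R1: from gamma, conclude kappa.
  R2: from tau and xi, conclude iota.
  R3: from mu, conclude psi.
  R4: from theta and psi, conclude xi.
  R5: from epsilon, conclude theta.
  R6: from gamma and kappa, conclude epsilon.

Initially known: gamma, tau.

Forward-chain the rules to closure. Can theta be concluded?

Yes

gamma holds, so kappa follows (R1).
From gamma and kappa, R6 gives epsilon.
epsilon holds, so theta follows (R5).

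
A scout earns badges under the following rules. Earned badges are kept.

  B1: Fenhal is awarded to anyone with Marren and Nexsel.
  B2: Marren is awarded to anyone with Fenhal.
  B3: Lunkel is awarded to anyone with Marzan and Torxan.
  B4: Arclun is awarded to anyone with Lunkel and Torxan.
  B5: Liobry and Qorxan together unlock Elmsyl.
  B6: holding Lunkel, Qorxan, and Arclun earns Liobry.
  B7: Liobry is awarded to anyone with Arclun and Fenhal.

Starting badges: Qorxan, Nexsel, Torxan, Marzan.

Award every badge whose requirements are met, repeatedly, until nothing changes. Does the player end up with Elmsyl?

Yes

With Marzan and Torxan, Lunkel is earned (B3).
With Lunkel and Torxan, Arclun is earned (B4).
With Lunkel, Qorxan, and Arclun, Liobry is earned (B6).
With Liobry and Qorxan, Elmsyl is earned (B5).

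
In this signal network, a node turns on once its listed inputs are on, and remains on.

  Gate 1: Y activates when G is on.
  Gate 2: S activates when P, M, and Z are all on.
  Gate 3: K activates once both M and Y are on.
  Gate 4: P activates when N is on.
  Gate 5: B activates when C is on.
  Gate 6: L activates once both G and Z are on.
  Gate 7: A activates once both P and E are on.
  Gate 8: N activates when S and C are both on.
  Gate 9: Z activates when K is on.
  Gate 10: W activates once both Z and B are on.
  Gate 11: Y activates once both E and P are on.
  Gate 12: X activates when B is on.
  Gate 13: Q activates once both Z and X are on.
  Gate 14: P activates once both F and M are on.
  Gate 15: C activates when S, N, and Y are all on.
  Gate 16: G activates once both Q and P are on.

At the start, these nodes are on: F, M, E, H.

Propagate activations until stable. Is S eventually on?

Yes

Gate 14: F and M on → P on.
E and P are on, so Y activates (Gate 11).
Gate 3: M and Y on → K on.
Gate 9: K on → Z on.
Gate 2: P, M, and Z on → S on.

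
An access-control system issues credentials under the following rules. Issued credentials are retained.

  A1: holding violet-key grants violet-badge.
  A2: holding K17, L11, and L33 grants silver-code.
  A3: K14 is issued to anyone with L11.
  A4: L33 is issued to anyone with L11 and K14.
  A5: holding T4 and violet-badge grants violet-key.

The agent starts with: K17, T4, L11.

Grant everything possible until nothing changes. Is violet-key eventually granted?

No

violet-key would need T4 and violet-badge (A5), but violet-badge is never granted.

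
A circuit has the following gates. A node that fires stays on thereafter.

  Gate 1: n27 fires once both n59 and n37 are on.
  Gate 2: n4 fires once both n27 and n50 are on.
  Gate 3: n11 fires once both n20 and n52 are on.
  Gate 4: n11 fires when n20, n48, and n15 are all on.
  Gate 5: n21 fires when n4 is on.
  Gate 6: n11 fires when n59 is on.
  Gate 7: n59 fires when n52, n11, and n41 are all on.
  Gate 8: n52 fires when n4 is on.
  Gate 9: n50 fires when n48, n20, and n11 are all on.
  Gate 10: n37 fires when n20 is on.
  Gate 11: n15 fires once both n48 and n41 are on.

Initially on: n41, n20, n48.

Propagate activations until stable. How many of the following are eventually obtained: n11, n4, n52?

Gate 11: n48 and n41 on → n15 on.
n20, n48, and n15 are on, so n11 fires (Gate 4).
n11: reached.
n4 would need n27 and n50 (Gate 2), but n27 never turns on.
n52 would need n4 (Gate 8), but n4 never turns on.
Reached: n11 — 1 of the 3.

1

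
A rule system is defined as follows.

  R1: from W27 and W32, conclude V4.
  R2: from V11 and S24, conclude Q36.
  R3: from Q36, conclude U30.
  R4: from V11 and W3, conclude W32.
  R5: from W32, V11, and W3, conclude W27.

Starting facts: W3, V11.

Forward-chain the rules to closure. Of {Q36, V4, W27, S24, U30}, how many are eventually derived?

2

V11 and W3 hold, so W32 follows (R4).
From W32, V11, and W3, R5 gives W27.
W27 and W32 hold, so V4 follows (R1).
Q36 would need V11 and S24 (R2), but S24 is never established.
V4: reached.
W27: reached.
No rule produces S24, and it is not given.
U30 would need Q36 (R3), but Q36 is never established.
Reached: V4 and W27 — 2 of the 5.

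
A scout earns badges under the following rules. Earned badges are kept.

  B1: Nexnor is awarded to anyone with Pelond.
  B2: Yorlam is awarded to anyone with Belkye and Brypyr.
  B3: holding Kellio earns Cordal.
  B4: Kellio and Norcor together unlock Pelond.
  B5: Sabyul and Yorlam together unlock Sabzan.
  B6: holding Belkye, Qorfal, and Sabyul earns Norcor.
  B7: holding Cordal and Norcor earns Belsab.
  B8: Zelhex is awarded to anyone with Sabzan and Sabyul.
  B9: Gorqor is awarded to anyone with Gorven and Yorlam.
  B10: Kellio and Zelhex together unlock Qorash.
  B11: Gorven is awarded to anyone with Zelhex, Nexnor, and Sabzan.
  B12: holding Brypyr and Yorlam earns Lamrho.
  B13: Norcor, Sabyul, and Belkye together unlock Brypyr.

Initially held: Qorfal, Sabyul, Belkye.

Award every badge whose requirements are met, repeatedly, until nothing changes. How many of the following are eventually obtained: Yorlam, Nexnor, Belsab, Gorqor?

With Belkye, Qorfal, and Sabyul, Norcor is earned (B6).
With Norcor, Sabyul, and Belkye, Brypyr is earned (B13).
With Belkye and Brypyr, Yorlam is earned (B2).
Yorlam: reached.
Nexnor would need Pelond (B1), but Pelond is never earned.
Belsab would need Cordal and Norcor (B7), but Cordal is never earned.
Gorqor would need Gorven and Yorlam (B9), but Gorven is never earned.
Reached: Yorlam — 1 of the 4.

1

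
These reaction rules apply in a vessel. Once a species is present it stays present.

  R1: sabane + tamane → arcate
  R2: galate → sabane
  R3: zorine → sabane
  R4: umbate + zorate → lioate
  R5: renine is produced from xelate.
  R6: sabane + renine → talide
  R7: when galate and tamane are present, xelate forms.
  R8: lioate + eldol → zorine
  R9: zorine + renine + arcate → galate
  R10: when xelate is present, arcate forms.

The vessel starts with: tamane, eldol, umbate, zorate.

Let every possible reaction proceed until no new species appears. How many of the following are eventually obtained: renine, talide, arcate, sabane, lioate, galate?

umbate and zorate present → lioate forms (R4).
lioate and eldol present → zorine forms (R8).
zorine present → sabane forms (R3).
sabane and tamane present → arcate forms (R1).
renine would need xelate (R5), but xelate never forms.
talide would need sabane and renine (R6), but renine never forms.
arcate: reached.
sabane: reached.
lioate: reached.
galate would need zorine, renine, and arcate (R9), but renine never forms.
Reached: arcate, sabane, and lioate — 3 of the 6.

3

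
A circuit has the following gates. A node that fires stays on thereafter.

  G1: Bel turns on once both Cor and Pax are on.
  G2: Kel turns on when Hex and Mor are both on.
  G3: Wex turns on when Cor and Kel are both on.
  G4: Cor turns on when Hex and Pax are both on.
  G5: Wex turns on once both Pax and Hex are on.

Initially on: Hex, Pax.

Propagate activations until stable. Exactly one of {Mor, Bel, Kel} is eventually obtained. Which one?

Bel

Hex and Pax are on, so Cor turns on (G4).
G1: Cor and Pax on → Bel on.
Kel would need Hex and Mor (G2), but Mor never turns on. No rule produces Mor, and it is not given.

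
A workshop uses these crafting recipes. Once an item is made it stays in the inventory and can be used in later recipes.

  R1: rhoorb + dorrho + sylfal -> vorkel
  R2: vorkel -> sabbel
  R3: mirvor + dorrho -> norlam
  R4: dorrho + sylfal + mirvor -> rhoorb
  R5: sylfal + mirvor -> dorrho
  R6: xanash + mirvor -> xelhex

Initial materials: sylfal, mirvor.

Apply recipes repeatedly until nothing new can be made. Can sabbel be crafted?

Yes

sylfal + mirvor -> dorrho (R5).
Using R4, dorrho, sylfal, and mirvor make rhoorb.
Using R1, rhoorb, dorrho, and sylfal make vorkel.
Using R2, vorkel makes sabbel.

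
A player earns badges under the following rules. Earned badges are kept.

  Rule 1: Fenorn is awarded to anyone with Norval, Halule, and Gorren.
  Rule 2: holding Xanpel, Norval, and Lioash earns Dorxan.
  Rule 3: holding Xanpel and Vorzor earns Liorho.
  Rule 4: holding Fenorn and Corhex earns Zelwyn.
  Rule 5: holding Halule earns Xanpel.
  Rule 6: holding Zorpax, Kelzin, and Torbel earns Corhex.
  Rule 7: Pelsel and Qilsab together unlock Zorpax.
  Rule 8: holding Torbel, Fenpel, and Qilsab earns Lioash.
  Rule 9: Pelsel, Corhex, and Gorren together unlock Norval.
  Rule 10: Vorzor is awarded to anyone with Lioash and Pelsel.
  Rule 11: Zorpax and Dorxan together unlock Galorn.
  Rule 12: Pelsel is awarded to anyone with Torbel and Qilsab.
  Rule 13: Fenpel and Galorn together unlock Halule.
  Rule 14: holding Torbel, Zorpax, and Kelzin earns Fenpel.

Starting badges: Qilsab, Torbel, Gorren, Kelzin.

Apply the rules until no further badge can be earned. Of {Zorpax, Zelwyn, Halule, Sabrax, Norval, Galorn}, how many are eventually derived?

2

With Torbel and Qilsab, Pelsel is earned (Rule 12).
With Pelsel and Qilsab, Zorpax is earned (Rule 7).
With Zorpax, Kelzin, and Torbel, Corhex is earned (Rule 6).
With Pelsel, Corhex, and Gorren, Norval is earned (Rule 9).
Zorpax: reached.
Zelwyn would need Fenorn and Corhex (Rule 4), but Fenorn is never earned.
Halule would need Fenpel and Galorn (Rule 13), but Galorn is never earned.
No rule produces Sabrax, and it is not given.
Norval: reached.
Galorn would need Zorpax and Dorxan (Rule 11), but Dorxan is never earned.
Reached: Zorpax and Norval — 2 of the 6.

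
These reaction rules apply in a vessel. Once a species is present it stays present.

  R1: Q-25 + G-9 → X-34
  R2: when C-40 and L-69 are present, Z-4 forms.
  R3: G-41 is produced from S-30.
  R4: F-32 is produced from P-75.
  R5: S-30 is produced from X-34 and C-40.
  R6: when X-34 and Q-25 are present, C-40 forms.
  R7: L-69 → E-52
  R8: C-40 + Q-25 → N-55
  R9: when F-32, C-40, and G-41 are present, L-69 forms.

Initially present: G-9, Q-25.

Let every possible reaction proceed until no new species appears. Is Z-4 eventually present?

No

Z-4 would need C-40 and L-69 (R2), but L-69 never forms.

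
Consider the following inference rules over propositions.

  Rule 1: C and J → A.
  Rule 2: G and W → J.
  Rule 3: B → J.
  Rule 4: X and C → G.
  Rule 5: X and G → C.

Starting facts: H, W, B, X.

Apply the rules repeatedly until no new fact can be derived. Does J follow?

Yes

From B, Rule 3 gives J.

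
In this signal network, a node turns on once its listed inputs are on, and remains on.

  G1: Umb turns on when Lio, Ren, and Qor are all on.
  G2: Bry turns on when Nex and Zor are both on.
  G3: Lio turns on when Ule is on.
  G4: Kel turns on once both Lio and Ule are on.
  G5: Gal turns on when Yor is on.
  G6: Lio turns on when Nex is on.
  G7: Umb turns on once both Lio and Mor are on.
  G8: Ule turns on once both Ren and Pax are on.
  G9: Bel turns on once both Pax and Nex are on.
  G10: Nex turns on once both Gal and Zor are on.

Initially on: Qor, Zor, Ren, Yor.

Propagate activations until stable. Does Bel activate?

No

Bel would need Pax and Nex (G9), but Pax never turns on.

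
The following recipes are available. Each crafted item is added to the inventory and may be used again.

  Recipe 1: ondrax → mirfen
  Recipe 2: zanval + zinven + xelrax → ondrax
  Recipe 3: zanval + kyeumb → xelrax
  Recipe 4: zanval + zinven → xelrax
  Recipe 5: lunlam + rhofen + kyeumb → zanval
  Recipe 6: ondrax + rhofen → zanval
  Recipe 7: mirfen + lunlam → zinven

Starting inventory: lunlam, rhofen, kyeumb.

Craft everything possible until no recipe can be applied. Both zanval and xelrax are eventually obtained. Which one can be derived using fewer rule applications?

zanval

zanval: lunlam + rhofen + kyeumb → zanval (Recipe 5). [1 rule application]
xelrax: Using Recipe 5, lunlam, rhofen, and kyeumb make zanval. zanval + kyeumb → xelrax (Recipe 3). [2 rule applications]
zanval needs fewer.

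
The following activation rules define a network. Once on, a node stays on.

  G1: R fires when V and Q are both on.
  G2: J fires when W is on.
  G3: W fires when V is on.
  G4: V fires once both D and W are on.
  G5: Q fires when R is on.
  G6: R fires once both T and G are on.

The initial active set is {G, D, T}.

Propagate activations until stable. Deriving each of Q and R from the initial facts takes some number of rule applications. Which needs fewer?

R: T and G are on, so R fires (G6). [1 rule application]
Q: T and G are on, so R fires (G6). G5: R on → Q on. [2 rule applications]
R needs fewer.

R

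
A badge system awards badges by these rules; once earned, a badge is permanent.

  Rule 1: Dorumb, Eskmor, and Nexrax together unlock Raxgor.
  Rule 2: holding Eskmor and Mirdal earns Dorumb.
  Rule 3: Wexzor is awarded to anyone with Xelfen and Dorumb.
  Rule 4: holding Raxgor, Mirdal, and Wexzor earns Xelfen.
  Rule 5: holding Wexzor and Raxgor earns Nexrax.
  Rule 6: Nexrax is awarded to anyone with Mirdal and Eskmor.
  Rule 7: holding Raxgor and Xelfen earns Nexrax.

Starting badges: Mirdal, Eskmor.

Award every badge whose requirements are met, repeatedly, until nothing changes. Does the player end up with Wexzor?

No

Wexzor would need Xelfen and Dorumb (Rule 3), but Xelfen is never earned.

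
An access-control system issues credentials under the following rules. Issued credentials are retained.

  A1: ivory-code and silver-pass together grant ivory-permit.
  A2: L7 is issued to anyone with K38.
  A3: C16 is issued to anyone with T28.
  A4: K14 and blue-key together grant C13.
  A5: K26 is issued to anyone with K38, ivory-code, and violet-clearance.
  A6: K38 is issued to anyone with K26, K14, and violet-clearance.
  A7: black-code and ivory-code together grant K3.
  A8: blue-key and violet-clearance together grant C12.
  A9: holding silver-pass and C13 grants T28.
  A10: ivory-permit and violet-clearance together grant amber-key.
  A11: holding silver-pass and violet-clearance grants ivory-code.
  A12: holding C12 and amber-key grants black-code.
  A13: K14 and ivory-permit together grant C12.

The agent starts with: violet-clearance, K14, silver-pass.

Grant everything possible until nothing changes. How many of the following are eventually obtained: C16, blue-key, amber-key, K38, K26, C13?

1

Holding silver-pass and violet-clearance grants ivory-code (A11).
Holding ivory-code and silver-pass grants ivory-permit (A1).
Holding ivory-permit and violet-clearance grants amber-key (A10).
C16 would need T28 (A3), but T28 is never granted.
No rule produces blue-key, and it is not given.
amber-key: reached.
K38 would need K26, K14, and violet-clearance (A6), but K26 is never granted.
K26 would need K38, ivory-code, and violet-clearance (A5), but K38 is never granted.
C13 would need K14 and blue-key (A4), but blue-key is never granted.
Reached: amber-key — 1 of the 6.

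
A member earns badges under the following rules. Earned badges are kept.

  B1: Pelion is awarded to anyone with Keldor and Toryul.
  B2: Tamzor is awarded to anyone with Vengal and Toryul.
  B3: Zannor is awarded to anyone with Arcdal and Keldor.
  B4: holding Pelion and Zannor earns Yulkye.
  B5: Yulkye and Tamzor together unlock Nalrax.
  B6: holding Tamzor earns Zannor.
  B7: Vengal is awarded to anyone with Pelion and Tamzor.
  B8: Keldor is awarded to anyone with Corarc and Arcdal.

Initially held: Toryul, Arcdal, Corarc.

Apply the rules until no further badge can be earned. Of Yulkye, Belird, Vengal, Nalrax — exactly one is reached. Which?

With Corarc and Arcdal, Keldor is earned (B8).
With Keldor and Toryul, Pelion is earned (B1).
With Arcdal and Keldor, Zannor is earned (B3).
With Pelion and Zannor, Yulkye is earned (B4).
Vengal would need Pelion and Tamzor (B7), but Tamzor is never earned. No rule produces Belird, and it is not given. Nalrax would need Yulkye and Tamzor (B5), but Tamzor is never earned.

Yulkye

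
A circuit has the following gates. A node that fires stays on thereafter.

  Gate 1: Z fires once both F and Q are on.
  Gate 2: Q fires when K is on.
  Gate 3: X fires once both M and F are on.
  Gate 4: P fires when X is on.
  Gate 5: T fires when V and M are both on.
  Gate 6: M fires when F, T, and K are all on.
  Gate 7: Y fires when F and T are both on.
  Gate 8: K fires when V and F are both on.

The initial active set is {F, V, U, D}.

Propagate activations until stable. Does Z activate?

Yes

V and F are on, so K fires (Gate 8).
K is on, so Q fires (Gate 2).
Gate 1: F and Q on → Z on.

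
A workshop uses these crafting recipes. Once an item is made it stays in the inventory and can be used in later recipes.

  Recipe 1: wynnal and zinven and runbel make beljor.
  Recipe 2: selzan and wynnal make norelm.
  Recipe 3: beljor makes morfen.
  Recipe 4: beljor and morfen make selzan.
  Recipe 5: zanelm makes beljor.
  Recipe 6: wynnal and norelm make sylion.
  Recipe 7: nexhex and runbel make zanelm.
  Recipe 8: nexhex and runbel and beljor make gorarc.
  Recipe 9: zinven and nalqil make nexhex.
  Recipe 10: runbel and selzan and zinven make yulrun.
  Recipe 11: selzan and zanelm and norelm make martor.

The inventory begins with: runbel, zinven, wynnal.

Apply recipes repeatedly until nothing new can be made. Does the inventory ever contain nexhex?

No

nexhex would need zinven and nalqil (Recipe 9), but nalqil is never obtained.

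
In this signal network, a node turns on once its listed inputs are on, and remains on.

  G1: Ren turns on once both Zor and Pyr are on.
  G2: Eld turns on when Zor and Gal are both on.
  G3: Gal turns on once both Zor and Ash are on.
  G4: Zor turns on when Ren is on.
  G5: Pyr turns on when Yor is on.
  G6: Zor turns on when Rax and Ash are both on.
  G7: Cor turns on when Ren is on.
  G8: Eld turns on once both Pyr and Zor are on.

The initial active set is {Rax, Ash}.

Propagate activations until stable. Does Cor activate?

Cor would need Ren (G7), but Ren never turns on.

No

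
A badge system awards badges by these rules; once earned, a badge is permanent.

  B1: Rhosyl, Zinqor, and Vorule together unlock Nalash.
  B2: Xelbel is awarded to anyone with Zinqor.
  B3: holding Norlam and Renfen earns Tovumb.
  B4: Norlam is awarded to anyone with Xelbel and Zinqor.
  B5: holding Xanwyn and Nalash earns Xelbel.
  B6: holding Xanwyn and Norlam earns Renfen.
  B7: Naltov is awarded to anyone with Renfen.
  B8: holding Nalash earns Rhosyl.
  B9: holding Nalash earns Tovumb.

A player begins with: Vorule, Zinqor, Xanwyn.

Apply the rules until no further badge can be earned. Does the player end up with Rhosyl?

No

Rhosyl would need Nalash (B8), but Nalash is never earned.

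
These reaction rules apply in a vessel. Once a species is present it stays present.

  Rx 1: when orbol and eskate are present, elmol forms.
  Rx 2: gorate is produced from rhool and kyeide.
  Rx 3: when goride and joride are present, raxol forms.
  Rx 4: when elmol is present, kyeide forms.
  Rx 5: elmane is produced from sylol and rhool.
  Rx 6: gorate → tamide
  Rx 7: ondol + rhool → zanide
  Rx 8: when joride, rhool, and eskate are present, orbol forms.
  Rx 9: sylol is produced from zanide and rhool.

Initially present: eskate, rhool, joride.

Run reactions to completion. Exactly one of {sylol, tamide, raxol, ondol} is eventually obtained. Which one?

tamide

joride, rhool, and eskate present → orbol forms (Rx 8).
orbol and eskate present → elmol forms (Rx 1).
elmol present → kyeide forms (Rx 4).
rhool and kyeide present → gorate forms (Rx 2).
gorate present → tamide forms (Rx 6).
sylol would need zanide and rhool (Rx 9), but zanide never forms. raxol would need goride and joride (Rx 3), but goride never forms. No rule produces ondol, and it is not given.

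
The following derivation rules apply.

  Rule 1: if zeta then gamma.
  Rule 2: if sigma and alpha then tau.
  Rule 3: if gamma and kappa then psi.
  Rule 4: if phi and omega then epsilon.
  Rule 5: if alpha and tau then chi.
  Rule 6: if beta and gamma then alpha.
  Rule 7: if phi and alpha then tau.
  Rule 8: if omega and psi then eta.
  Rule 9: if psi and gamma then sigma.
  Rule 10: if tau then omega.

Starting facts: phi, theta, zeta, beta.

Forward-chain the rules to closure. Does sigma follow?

sigma would need psi and gamma (Rule 9), but psi is never established.

No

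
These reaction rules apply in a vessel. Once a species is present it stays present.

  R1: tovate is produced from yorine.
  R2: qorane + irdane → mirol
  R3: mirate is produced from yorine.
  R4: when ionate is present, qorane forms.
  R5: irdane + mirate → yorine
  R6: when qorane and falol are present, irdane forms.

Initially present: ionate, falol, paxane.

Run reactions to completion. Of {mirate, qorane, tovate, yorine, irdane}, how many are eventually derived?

ionate present → qorane forms (R4).
qorane and falol present → irdane forms (R6).
mirate would need yorine (R3), but yorine never forms.
qorane: reached.
tovate would need yorine (R1), but yorine never forms.
yorine would need irdane and mirate (R5), but mirate never forms.
irdane: reached.
Reached: qorane and irdane — 2 of the 5.

2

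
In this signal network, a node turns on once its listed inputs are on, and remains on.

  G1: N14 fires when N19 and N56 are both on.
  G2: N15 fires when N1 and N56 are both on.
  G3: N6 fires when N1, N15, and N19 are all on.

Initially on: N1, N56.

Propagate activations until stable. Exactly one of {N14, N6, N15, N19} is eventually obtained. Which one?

N1 and N56 are on, so N15 fires (G2).
N14 would need N19 and N56 (G1), but N19 never turns on. N6 would need N1, N15, and N19 (G3), but N19 never turns on. No rule produces N19, and it is not given.

N15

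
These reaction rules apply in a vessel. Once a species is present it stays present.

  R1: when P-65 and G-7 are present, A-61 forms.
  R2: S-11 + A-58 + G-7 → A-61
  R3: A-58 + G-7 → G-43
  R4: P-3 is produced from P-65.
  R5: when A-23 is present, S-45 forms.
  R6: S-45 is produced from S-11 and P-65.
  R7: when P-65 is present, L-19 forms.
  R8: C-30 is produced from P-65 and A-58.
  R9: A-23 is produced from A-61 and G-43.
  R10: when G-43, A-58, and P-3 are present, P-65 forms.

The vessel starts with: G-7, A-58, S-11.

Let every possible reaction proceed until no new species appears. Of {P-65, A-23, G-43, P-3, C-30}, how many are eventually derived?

A-58 and G-7 present → G-43 forms (R3).
S-11, A-58, and G-7 present → A-61 forms (R2).
A-61 and G-43 present → A-23 forms (R9).
P-65 would need G-43, A-58, and P-3 (R10), but P-3 never forms.
A-23: reached.
G-43: reached.
P-3 would need P-65 (R4), but P-65 never forms.
C-30 would need P-65 and A-58 (R8), but P-65 never forms.
Reached: A-23 and G-43 — 2 of the 5.

2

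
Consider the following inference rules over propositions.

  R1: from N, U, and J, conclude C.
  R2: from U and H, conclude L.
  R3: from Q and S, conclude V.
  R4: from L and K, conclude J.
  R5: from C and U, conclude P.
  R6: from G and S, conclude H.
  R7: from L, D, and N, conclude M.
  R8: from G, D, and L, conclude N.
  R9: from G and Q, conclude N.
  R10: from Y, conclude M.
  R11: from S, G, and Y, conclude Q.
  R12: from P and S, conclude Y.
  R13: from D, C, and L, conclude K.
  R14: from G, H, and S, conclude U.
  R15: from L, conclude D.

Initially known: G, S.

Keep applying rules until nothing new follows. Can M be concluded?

From G and S, R6 gives H.
From G, H, and S, R14 gives U.
From U and H, R2 gives L.
From L, R15 gives D.
From G, D, and L, R8 gives N.
From L, D, and N, R7 gives M.

Yes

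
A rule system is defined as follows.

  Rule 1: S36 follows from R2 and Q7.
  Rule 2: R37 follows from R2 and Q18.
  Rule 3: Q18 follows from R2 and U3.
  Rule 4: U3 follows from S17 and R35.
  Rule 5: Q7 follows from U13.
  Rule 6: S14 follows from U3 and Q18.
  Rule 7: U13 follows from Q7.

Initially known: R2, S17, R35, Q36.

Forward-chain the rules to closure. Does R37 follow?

Yes

From S17 and R35, Rule 4 gives U3.
R2 and U3 hold, so Q18 follows (Rule 3).
R2 and Q18 hold, so R37 follows (Rule 2).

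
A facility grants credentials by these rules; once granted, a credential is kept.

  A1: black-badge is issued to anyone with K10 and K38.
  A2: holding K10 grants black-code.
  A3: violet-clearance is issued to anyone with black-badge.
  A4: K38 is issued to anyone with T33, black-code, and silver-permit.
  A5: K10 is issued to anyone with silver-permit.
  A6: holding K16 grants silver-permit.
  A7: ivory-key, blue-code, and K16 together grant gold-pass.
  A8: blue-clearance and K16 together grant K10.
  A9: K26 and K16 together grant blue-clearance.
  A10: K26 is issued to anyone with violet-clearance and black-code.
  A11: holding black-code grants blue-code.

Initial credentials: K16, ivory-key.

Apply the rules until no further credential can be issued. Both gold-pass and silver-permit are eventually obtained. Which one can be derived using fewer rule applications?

silver-permit

silver-permit: Holding K16 grants silver-permit (A6). [1 rule application]
gold-pass: Holding K16 grants silver-permit (A6). Holding silver-permit grants K10 (A5). Holding K10 grants black-code (A2). Holding black-code grants blue-code (A11). Holding ivory-key, blue-code, and K16 grants gold-pass (A7). [5 rule applications]
silver-permit needs fewer.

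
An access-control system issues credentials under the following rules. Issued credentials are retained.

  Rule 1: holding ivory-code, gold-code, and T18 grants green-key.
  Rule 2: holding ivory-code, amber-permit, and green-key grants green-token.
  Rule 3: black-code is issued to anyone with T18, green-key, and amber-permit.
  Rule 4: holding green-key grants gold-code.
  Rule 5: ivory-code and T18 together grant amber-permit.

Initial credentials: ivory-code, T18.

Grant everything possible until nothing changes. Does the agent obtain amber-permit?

Yes

Holding ivory-code and T18 grants amber-permit (Rule 5).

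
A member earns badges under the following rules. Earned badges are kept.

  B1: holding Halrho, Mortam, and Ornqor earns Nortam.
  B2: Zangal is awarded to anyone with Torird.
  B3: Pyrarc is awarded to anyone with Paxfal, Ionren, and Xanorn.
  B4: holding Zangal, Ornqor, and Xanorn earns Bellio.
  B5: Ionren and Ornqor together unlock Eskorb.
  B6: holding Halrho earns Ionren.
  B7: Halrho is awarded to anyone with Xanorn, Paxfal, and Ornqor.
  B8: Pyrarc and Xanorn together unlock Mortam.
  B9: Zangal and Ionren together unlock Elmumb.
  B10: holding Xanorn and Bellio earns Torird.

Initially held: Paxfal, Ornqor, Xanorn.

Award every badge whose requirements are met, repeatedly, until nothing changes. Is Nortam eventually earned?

Yes

With Xanorn, Paxfal, and Ornqor, Halrho is earned (B7).
With Halrho, Ionren is earned (B6).
With Paxfal, Ionren, and Xanorn, Pyrarc is earned (B3).
With Pyrarc and Xanorn, Mortam is earned (B8).
With Halrho, Mortam, and Ornqor, Nortam is earned (B1).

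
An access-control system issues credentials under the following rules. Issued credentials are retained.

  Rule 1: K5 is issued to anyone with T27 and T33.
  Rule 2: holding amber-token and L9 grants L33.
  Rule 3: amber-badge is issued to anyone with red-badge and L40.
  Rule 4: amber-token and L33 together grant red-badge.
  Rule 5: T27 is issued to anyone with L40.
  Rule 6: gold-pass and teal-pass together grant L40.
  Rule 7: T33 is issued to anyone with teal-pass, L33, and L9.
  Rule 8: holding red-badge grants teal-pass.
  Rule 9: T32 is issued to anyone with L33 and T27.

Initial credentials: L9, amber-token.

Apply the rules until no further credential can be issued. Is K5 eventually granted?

No

K5 would need T27 and T33 (Rule 1), but T27 is never granted.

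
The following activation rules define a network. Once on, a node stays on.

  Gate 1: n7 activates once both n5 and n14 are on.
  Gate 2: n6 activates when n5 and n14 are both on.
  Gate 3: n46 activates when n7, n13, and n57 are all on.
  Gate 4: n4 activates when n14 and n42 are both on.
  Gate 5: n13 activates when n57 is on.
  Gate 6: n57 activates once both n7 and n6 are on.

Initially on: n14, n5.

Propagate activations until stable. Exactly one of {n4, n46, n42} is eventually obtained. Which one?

n46

n5 and n14 are on, so n7 activates (Gate 1).
Gate 2: n5 and n14 on → n6 on.
Gate 6: n7 and n6 on → n57 on.
Gate 5: n57 on → n13 on.
n7, n13, and n57 are on, so n46 activates (Gate 3).
No rule produces n42, and it is not given. n4 would need n14 and n42 (Gate 4), but n42 never turns on.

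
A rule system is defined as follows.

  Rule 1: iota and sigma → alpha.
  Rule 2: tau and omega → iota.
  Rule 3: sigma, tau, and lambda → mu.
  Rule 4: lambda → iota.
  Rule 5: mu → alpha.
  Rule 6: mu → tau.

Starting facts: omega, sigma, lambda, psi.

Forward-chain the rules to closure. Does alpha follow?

Yes

From lambda, Rule 4 gives iota.
iota and sigma hold, so alpha follows (Rule 1).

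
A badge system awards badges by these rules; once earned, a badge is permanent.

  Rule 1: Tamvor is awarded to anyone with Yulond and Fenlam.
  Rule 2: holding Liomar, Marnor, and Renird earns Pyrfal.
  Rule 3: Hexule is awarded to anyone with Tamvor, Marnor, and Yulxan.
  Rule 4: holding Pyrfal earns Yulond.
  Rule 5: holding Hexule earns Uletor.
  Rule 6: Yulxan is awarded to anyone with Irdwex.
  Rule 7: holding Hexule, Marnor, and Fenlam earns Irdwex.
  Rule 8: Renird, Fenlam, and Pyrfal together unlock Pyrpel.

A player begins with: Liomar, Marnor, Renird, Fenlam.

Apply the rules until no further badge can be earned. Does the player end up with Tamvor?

Yes

With Liomar, Marnor, and Renird, Pyrfal is earned (Rule 2).
With Pyrfal, Yulond is earned (Rule 4).
With Yulond and Fenlam, Tamvor is earned (Rule 1).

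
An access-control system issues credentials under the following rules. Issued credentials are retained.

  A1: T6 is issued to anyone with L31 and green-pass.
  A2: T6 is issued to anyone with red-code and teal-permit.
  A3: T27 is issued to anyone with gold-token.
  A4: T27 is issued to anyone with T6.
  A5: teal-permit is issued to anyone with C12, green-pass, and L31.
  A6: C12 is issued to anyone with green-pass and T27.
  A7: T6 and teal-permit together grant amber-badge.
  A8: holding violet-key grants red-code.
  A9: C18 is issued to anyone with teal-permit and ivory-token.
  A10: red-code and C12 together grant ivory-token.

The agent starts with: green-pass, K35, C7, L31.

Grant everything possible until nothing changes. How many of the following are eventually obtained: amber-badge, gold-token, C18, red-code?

Holding L31 and green-pass grants T6 (A1).
Holding T6 grants T27 (A4).
Holding green-pass and T27 grants C12 (A6).
Holding C12, green-pass, and L31 grants teal-permit (A5).
Holding T6 and teal-permit grants amber-badge (A7).
amber-badge: reached.
No rule produces gold-token, and it is not given.
C18 would need teal-permit and ivory-token (A9), but ivory-token is never granted.
red-code would need violet-key (A8), but violet-key is never granted.
Reached: amber-badge — 1 of the 4.

1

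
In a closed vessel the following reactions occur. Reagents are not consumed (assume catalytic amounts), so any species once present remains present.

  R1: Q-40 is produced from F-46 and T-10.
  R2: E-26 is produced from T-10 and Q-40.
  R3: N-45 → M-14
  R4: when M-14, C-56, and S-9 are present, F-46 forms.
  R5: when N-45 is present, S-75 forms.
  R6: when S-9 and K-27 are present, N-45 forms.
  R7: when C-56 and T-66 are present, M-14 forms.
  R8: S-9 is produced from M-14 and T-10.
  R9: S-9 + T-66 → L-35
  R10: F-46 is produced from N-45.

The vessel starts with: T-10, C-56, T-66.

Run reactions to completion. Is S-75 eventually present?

S-75 would need N-45 (R5), but N-45 never forms.

No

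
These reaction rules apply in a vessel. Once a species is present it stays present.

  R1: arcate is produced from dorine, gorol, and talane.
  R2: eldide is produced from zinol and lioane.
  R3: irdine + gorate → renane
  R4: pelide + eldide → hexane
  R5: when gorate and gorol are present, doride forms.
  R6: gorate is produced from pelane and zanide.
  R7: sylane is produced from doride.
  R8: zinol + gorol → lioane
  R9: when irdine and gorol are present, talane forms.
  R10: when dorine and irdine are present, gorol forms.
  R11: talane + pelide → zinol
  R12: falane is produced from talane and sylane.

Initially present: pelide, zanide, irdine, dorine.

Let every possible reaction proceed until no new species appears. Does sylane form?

sylane would need doride (R7), but doride never forms.

No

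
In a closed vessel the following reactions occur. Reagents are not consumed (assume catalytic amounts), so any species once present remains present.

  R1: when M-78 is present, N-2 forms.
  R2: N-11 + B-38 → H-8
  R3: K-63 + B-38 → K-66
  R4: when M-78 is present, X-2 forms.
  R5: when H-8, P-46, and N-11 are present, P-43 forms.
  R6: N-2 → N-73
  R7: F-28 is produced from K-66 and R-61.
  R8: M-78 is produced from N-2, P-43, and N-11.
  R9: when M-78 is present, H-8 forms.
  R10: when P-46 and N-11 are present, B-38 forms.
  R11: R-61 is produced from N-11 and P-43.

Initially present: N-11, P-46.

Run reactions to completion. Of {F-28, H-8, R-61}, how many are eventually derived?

P-46 and N-11 present → B-38 forms (R10).
N-11 and B-38 present → H-8 forms (R2).
H-8, P-46, and N-11 present → P-43 forms (R5).
N-11 and P-43 present → R-61 forms (R11).
F-28 would need K-66 and R-61 (R7), but K-66 never forms.
H-8: reached.
R-61: reached.
Reached: H-8 and R-61 — 2 of the 3.

2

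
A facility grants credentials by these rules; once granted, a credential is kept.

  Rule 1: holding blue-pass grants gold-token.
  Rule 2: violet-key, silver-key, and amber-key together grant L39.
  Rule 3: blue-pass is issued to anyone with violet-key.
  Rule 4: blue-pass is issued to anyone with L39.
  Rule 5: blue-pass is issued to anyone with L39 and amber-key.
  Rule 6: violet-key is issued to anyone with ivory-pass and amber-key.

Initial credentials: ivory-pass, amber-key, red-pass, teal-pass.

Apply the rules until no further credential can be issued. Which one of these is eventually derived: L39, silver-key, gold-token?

Holding ivory-pass and amber-key grants violet-key (Rule 6).
Holding violet-key grants blue-pass (Rule 3).
Holding blue-pass grants gold-token (Rule 1).
L39 would need violet-key, silver-key, and amber-key (Rule 2), but silver-key is never granted. No rule produces silver-key, and it is not given.

gold-token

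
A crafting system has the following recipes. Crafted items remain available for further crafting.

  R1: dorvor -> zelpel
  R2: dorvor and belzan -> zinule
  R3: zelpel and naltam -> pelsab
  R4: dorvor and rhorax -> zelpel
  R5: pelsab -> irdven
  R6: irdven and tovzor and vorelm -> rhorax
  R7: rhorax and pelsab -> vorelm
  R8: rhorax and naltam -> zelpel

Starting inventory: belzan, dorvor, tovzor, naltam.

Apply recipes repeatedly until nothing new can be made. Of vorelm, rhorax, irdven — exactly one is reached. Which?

irdven

Using R1, dorvor makes zelpel.
Using R3, zelpel and naltam make pelsab.
Using R5, pelsab makes irdven.
rhorax would need irdven, tovzor, and vorelm (R6), but vorelm is never obtained. vorelm would need rhorax and pelsab (R7), but rhorax is never obtained.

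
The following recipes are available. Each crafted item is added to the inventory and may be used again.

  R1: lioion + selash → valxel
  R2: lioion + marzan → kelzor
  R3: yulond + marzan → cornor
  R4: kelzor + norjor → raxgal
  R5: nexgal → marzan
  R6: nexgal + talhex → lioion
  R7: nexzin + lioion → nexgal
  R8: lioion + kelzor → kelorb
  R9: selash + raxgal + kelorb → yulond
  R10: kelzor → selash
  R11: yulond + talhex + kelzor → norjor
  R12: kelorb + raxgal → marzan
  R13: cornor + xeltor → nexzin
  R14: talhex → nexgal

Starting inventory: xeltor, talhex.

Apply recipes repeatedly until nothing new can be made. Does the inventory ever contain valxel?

Yes

talhex → nexgal (R14).
Using R6, nexgal and talhex make lioion.
Using R5, nexgal makes marzan.
Using R2, lioion and marzan make kelzor.
kelzor → selash (R10).
lioion + selash → valxel (R1).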